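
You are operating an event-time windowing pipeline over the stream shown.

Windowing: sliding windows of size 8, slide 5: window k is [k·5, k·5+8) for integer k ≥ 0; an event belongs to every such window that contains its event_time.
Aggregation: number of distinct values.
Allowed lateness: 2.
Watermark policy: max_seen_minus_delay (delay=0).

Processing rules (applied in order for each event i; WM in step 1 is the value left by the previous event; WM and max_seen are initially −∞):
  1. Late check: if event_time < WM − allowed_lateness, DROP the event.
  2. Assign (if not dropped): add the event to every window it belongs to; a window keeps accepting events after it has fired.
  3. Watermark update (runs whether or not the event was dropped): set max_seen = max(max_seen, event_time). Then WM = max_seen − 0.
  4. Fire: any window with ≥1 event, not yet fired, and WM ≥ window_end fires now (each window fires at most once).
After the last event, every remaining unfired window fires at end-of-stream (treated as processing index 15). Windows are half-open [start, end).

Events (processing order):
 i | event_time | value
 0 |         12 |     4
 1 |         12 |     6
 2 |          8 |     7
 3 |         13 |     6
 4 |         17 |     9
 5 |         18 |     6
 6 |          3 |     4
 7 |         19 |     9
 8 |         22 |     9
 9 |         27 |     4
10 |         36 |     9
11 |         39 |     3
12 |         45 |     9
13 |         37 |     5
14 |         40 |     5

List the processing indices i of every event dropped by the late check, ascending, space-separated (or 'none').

i=0 t=12 v=4: → [10,18),[5,13); WM=12
i=1 t=12 v=6: → [10,18),[5,13); WM=12
i=2 t=8 v=7: DROP (t<12-2); WM=12
i=3 t=13 v=6: → [10,18); WM=13; [5,13) fires=2
i=4 t=17 v=9: → [15,23),[10,18); WM=17
i=5 t=18 v=6: → [15,23); WM=18; [10,18) fires=3
i=6 t=3 v=4: DROP (t<18-2); WM=18
i=7 t=19 v=9: → [15,23); WM=19
i=8 t=22 v=9: → [20,28),[15,23); WM=22
i=9 t=27 v=4: → [25,33),[20,28); WM=27; [15,23) fires=2
i=10 t=36 v=9: → [35,43),[30,38); WM=36; [20,28) fires=2 [25,33) fires=1
i=11 t=39 v=3: → [35,43); WM=39; [30,38) fires=1
i=12 t=45 v=9: → [45,53),[40,48); WM=45; [35,43) fires=2
i=13 t=37 v=5: DROP (t<45-2); WM=45
i=14 t=40 v=5: DROP (t<45-2); WM=45

2 6 13 14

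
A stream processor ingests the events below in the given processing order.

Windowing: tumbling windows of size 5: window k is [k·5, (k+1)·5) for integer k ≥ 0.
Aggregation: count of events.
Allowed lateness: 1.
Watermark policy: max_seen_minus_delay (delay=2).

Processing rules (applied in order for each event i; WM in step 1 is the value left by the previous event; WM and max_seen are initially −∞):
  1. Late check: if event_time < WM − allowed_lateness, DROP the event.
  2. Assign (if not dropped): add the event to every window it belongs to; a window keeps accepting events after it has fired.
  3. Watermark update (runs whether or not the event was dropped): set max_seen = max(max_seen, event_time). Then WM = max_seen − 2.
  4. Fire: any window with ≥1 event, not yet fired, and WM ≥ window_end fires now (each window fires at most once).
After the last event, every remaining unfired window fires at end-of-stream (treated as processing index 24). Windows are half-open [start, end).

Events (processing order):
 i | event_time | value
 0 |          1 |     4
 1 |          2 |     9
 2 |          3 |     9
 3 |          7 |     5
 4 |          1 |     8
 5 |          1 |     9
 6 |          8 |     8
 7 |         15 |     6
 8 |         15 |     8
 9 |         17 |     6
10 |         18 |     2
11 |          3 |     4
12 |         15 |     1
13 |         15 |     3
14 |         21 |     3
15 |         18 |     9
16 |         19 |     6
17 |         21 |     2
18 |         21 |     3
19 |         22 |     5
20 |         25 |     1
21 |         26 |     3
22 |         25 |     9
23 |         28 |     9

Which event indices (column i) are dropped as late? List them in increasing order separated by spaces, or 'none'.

i=0 t=1 v=4: → [0,5); WM=-1
i=1 t=2 v=9: → [0,5); WM=0
i=2 t=3 v=9: → [0,5); WM=1
i=3 t=7 v=5: → [5,10); WM=5; [0,5) fires=3
i=4 t=1 v=8: DROP (t<5-1); WM=5
i=5 t=1 v=9: DROP (t<5-1); WM=5
i=6 t=8 v=8: → [5,10); WM=6
i=7 t=15 v=6: → [15,20); WM=13; [5,10) fires=2
i=8 t=15 v=8: → [15,20); WM=13
i=9 t=17 v=6: → [15,20); WM=15
i=10 t=18 v=2: → [15,20); WM=16
i=11 t=3 v=4: DROP (t<16-1); WM=16
i=12 t=15 v=1: → [15,20); WM=16
i=13 t=15 v=3: → [15,20); WM=16
i=14 t=21 v=3: → [20,25); WM=19
i=15 t=18 v=9: → [15,20); WM=19
i=16 t=19 v=6: → [15,20); WM=19
i=17 t=21 v=2: → [20,25); WM=19
i=18 t=21 v=3: → [20,25); WM=19
i=19 t=22 v=5: → [20,25); WM=20; [15,20) fires=8
i=20 t=25 v=1: → [25,30); WM=23
i=21 t=26 v=3: → [25,30); WM=24
i=22 t=25 v=9: → [25,30); WM=24
i=23 t=28 v=9: → [25,30); WM=26; [20,25) fires=4

4 5 11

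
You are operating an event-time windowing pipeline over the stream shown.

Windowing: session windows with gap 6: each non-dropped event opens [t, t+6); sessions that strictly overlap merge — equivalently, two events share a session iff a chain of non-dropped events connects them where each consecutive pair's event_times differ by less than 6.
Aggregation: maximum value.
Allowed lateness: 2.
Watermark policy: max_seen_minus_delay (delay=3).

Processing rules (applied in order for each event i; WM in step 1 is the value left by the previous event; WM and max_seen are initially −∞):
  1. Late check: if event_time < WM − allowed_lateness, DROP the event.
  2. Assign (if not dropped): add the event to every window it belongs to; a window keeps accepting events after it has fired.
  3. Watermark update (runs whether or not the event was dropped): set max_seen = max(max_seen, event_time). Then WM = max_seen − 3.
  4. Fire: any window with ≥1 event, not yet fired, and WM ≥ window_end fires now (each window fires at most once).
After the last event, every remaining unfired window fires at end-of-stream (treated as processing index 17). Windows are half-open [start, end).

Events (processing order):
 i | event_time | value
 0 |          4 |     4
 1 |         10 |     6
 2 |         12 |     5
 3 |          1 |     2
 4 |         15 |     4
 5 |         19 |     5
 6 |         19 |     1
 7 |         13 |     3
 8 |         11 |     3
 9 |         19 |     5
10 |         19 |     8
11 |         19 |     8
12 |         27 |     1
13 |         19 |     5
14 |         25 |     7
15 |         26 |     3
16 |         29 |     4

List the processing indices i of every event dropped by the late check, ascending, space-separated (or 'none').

3 7 8 13

i=0 t=4 v=4: → [4,10); WM=1
i=1 t=10 v=6: → [10,16); WM=7
i=2 t=12 v=5: → [10,18); WM=9
i=3 t=1 v=2: DROP (t<9-2); WM=9
i=4 t=15 v=4: → [10,21); WM=12
i=5 t=19 v=5: → [10,25); WM=16
i=6 t=19 v=1: → [10,25); WM=16
i=7 t=13 v=3: DROP (t<16-2); WM=16
i=8 t=11 v=3: DROP (t<16-2); WM=16
i=9 t=19 v=5: → [10,25); WM=16
i=10 t=19 v=8: → [10,25); WM=16
i=11 t=19 v=8: → [10,25); WM=16
i=12 t=27 v=1: → [27,33); WM=24
i=13 t=19 v=5: DROP (t<24-2); WM=24
i=14 t=25 v=7: → [25,33); WM=24
i=15 t=26 v=3: → [25,33); WM=24
i=16 t=29 v=4: → [25,35); WM=26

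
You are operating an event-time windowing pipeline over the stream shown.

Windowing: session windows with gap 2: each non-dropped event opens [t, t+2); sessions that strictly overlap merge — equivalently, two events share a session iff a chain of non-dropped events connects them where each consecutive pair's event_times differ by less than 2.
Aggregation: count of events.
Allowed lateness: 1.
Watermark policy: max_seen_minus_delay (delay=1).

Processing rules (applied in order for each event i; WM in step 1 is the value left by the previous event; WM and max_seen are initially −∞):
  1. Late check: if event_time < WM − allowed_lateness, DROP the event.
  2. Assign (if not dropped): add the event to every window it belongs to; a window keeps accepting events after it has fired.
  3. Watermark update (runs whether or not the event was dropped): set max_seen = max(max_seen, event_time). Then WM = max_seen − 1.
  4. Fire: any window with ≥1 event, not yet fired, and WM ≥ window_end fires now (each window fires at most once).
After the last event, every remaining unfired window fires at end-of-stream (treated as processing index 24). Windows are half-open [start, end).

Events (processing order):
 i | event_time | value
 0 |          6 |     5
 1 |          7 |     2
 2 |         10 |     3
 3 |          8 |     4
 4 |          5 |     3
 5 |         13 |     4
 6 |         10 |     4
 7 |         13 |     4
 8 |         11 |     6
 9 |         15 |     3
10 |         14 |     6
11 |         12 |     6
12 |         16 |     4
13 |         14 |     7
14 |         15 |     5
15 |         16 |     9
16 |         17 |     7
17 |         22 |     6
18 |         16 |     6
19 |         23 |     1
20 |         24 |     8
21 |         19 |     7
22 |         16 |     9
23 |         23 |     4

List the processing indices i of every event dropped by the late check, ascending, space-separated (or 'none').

i=0 t=6 v=5: → [6,8); WM=5
i=1 t=7 v=2: → [6,9); WM=6
i=2 t=10 v=3: → [10,12); WM=9
i=3 t=8 v=4: → [6,10); WM=9
i=4 t=5 v=3: DROP (t<9-1); WM=9
i=5 t=13 v=4: → [13,15); WM=12
i=6 t=10 v=4: DROP (t<12-1); WM=12
i=7 t=13 v=4: → [13,15); WM=12
i=8 t=11 v=6: → [10,13); WM=12
i=9 t=15 v=3: → [15,17); WM=14
i=10 t=14 v=6: → [13,17); WM=14
i=11 t=12 v=6: DROP (t<14-1); WM=14
i=12 t=16 v=4: → [13,18); WM=15
i=13 t=14 v=7: → [13,18); WM=15
i=14 t=15 v=5: → [13,18); WM=15
i=15 t=16 v=9: → [13,18); WM=15
i=16 t=17 v=7: → [13,19); WM=16
i=17 t=22 v=6: → [22,24); WM=21
i=18 t=16 v=6: DROP (t<21-1); WM=21
i=19 t=23 v=1: → [22,25); WM=22
i=20 t=24 v=8: → [22,26); WM=23
i=21 t=19 v=7: DROP (t<23-1); WM=23
i=22 t=16 v=9: DROP (t<23-1); WM=23
i=23 t=23 v=4: → [22,26); WM=23

4 6 11 18 21 22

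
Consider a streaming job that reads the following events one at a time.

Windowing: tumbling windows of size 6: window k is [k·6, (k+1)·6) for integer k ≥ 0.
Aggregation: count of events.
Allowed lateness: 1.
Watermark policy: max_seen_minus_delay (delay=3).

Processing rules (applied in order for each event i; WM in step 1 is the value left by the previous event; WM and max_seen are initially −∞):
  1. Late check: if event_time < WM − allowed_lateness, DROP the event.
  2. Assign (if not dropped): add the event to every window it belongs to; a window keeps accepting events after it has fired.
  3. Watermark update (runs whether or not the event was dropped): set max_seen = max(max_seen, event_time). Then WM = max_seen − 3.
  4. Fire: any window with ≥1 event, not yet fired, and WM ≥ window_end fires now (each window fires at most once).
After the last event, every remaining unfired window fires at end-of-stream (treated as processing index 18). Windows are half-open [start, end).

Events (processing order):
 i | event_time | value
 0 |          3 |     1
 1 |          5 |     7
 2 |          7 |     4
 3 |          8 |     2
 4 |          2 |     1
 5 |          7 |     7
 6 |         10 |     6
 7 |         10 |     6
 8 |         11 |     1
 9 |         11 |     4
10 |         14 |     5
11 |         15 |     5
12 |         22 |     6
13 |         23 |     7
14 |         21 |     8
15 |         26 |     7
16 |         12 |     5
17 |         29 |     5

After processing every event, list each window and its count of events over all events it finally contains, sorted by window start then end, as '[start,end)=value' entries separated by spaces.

i=0 t=3 v=1: → [0,6); WM=0
i=1 t=5 v=7: → [0,6); WM=2
i=2 t=7 v=4: → [6,12); WM=4
i=3 t=8 v=2: → [6,12); WM=5
i=4 t=2 v=1: DROP (t<5-1); WM=5
i=5 t=7 v=7: → [6,12); WM=5
i=6 t=10 v=6: → [6,12); WM=7; [0,6) fires=2
i=7 t=10 v=6: → [6,12); WM=7
i=8 t=11 v=1: → [6,12); WM=8
i=9 t=11 v=4: → [6,12); WM=8
i=10 t=14 v=5: → [12,18); WM=11
i=11 t=15 v=5: → [12,18); WM=12; [6,12) fires=7
i=12 t=22 v=6: → [18,24); WM=19; [12,18) fires=2
i=13 t=23 v=7: → [18,24); WM=20
i=14 t=21 v=8: → [18,24); WM=20
i=15 t=26 v=7: → [24,30); WM=23
i=16 t=12 v=5: DROP (t<23-1); WM=23
i=17 t=29 v=5: → [24,30); WM=26; [18,24) fires=3

[0,6)=2 [6,12)=7 [12,18)=2 [18,24)=3 [24,30)=2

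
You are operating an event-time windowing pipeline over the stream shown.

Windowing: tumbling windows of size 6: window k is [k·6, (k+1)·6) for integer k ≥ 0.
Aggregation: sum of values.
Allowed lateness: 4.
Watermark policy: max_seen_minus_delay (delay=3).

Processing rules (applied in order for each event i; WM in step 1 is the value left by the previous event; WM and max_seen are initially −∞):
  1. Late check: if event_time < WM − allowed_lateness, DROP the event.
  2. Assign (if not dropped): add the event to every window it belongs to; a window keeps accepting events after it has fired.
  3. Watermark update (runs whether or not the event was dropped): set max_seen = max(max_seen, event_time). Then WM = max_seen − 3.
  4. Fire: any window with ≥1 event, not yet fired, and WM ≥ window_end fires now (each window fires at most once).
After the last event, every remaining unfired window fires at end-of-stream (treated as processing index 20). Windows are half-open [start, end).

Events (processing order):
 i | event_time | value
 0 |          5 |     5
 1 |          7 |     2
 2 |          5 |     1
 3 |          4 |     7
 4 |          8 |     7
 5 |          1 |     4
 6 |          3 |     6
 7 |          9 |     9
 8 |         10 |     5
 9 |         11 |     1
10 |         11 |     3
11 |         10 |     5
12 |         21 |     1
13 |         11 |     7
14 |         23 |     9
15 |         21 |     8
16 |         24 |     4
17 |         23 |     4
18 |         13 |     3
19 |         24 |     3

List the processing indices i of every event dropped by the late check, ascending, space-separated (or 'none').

13 18

i=0 t=5 v=5: → [0,6); WM=2
i=1 t=7 v=2: → [6,12); WM=4
i=2 t=5 v=1: → [0,6); WM=4
i=3 t=4 v=7: → [0,6); WM=4
i=4 t=8 v=7: → [6,12); WM=5
i=5 t=1 v=4: → [0,6); WM=5
i=6 t=3 v=6: → [0,6); WM=5
i=7 t=9 v=9: → [6,12); WM=6; [0,6) fires=23
i=8 t=10 v=5: → [6,12); WM=7
i=9 t=11 v=1: → [6,12); WM=8
i=10 t=11 v=3: → [6,12); WM=8
i=11 t=10 v=5: → [6,12); WM=8
i=12 t=21 v=1: → [18,24); WM=18; [6,12) fires=32
i=13 t=11 v=7: DROP (t<18-4); WM=18
i=14 t=23 v=9: → [18,24); WM=20
i=15 t=21 v=8: → [18,24); WM=20
i=16 t=24 v=4: → [24,30); WM=21
i=17 t=23 v=4: → [18,24); WM=21
i=18 t=13 v=3: DROP (t<21-4); WM=21
i=19 t=24 v=3: → [24,30); WM=21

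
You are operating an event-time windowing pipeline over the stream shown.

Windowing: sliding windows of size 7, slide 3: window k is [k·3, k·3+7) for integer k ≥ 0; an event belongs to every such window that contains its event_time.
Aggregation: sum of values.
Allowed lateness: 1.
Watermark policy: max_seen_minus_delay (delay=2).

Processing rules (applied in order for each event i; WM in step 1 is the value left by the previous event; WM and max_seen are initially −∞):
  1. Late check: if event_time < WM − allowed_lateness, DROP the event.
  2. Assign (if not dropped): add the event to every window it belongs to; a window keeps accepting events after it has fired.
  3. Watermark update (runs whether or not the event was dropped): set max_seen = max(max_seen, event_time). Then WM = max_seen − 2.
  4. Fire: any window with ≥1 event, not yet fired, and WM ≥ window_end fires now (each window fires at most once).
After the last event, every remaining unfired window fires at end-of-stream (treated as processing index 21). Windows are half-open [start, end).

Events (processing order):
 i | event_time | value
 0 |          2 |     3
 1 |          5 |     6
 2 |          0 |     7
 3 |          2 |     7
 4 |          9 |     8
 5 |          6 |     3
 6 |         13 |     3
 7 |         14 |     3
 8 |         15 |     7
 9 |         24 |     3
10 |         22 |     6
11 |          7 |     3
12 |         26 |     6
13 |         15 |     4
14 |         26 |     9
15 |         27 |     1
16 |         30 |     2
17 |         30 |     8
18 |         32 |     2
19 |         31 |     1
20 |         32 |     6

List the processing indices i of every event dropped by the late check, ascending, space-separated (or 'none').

i=0 t=2 v=3: → [0,7); WM=0
i=1 t=5 v=6: → [3,10),[0,7); WM=3
i=2 t=0 v=7: DROP (t<3-1); WM=3
i=3 t=2 v=7: → [0,7); WM=3
i=4 t=9 v=8: → [9,16),[6,13),[3,10); WM=7; [0,7) fires=16
i=5 t=6 v=3: → [6,13),[3,10),[0,7); WM=7
i=6 t=13 v=3: → [12,19),[9,16); WM=11; [3,10) fires=17
i=7 t=14 v=3: → [12,19),[9,16); WM=12
i=8 t=15 v=7: → [15,22),[12,19),[9,16); WM=13; [6,13) fires=11
i=9 t=24 v=3: → [24,31),[21,28),[18,25); WM=22; [9,16) fires=21 [12,19) fires=13 [15,22) fires=7
i=10 t=22 v=6: → [21,28),[18,25); WM=22
i=11 t=7 v=3: DROP (t<22-1); WM=22
i=12 t=26 v=6: → [24,31),[21,28); WM=24
i=13 t=15 v=4: DROP (t<24-1); WM=24
i=14 t=26 v=9: → [24,31),[21,28); WM=24
i=15 t=27 v=1: → [27,34),[24,31),[21,28); WM=25; [18,25) fires=9
i=16 t=30 v=2: → [30,37),[27,34),[24,31); WM=28; [21,28) fires=25
i=17 t=30 v=8: → [30,37),[27,34),[24,31); WM=28
i=18 t=32 v=2: → [30,37),[27,34); WM=30
i=19 t=31 v=1: → [30,37),[27,34); WM=30
i=20 t=32 v=6: → [30,37),[27,34); WM=30

2 11 13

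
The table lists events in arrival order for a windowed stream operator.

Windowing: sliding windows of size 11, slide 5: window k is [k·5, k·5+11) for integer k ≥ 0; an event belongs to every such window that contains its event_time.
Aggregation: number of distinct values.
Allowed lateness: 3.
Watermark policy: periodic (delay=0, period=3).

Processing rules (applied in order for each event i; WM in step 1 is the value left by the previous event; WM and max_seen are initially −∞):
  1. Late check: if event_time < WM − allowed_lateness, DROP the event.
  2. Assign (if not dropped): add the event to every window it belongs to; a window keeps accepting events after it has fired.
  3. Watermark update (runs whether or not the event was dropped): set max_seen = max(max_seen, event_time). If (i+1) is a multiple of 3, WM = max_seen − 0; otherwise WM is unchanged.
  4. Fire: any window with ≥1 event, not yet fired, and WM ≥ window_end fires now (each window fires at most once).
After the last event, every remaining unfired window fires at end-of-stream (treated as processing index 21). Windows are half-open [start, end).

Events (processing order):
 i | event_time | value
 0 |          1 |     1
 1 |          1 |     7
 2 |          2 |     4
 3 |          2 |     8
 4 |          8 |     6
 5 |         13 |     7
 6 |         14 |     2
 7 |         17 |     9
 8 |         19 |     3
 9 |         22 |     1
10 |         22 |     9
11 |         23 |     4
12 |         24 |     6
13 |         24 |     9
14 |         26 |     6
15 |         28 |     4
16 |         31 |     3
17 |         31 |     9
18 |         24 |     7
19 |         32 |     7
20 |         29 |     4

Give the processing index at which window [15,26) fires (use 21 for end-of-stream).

i=0 t=1 v=1: → [0,11); WM=−∞
i=1 t=1 v=7: → [0,11); WM=−∞
i=2 t=2 v=4: → [0,11); WM=2
i=3 t=2 v=8: → [0,11); WM=2
i=4 t=8 v=6: → [5,16),[0,11); WM=2
i=5 t=13 v=7: → [10,21),[5,16); WM=13; [0,11) fires=5
i=6 t=14 v=2: → [10,21),[5,16); WM=13
i=7 t=17 v=9: → [15,26),[10,21); WM=13
i=8 t=19 v=3: → [15,26),[10,21); WM=19; [5,16) fires=3
i=9 t=22 v=1: → [20,31),[15,26); WM=19
i=10 t=22 v=9: → [20,31),[15,26); WM=19
i=11 t=23 v=4: → [20,31),[15,26); WM=23; [10,21) fires=4
i=12 t=24 v=6: → [20,31),[15,26); WM=23
i=13 t=24 v=9: → [20,31),[15,26); WM=23
i=14 t=26 v=6: → [25,36),[20,31); WM=26; [15,26) fires=5
i=15 t=28 v=4: → [25,36),[20,31); WM=26
i=16 t=31 v=3: → [30,41),[25,36); WM=26
i=17 t=31 v=9: → [30,41),[25,36); WM=31; [20,31) fires=4
i=18 t=24 v=7: DROP (t<31-3); WM=31
i=19 t=32 v=7: → [30,41),[25,36); WM=31
i=20 t=29 v=4: → [25,36),[20,31); WM=32

14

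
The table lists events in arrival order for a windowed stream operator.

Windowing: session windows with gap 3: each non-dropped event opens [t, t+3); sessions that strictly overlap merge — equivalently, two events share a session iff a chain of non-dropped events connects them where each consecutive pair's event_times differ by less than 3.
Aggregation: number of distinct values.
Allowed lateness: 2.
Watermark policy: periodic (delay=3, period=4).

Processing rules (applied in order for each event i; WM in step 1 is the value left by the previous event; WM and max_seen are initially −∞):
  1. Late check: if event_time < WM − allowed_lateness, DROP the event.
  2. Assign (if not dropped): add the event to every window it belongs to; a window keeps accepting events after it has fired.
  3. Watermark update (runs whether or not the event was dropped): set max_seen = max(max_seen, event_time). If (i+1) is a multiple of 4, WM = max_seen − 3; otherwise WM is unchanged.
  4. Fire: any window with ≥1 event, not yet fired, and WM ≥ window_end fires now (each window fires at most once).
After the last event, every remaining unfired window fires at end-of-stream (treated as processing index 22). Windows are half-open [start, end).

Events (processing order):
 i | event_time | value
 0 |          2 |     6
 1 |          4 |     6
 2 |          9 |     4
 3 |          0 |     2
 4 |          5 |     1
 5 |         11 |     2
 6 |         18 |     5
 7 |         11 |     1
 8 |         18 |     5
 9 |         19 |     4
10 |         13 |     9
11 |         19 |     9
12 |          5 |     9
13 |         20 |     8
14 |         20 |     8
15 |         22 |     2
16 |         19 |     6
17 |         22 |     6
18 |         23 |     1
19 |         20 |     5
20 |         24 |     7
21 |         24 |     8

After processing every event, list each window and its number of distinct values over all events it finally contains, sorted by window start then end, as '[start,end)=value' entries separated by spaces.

[0,8)=3 [9,16)=4 [18,27)=8

i=0 t=2 v=6: → [2,5); WM=−∞
i=1 t=4 v=6: → [2,7); WM=−∞
i=2 t=9 v=4: → [9,12); WM=−∞
i=3 t=0 v=2: → [0,7); WM=6
i=4 t=5 v=1: → [0,8); WM=6
i=5 t=11 v=2: → [9,14); WM=6
i=6 t=18 v=5: → [18,21); WM=6
i=7 t=11 v=1: → [9,14); WM=15
i=8 t=18 v=5: → [18,21); WM=15
i=9 t=19 v=4: → [18,22); WM=15
i=10 t=13 v=9: → [9,16); WM=15
i=11 t=19 v=9: → [18,22); WM=16
i=12 t=5 v=9: DROP (t<16-2); WM=16
i=13 t=20 v=8: → [18,23); WM=16
i=14 t=20 v=8: → [18,23); WM=16
i=15 t=22 v=2: → [18,25); WM=19
i=16 t=19 v=6: → [18,25); WM=19
i=17 t=22 v=6: → [18,25); WM=19
i=18 t=23 v=1: → [18,26); WM=19
i=19 t=20 v=5: → [18,26); WM=20
i=20 t=24 v=7: → [18,27); WM=20
i=21 t=24 v=8: → [18,27); WM=20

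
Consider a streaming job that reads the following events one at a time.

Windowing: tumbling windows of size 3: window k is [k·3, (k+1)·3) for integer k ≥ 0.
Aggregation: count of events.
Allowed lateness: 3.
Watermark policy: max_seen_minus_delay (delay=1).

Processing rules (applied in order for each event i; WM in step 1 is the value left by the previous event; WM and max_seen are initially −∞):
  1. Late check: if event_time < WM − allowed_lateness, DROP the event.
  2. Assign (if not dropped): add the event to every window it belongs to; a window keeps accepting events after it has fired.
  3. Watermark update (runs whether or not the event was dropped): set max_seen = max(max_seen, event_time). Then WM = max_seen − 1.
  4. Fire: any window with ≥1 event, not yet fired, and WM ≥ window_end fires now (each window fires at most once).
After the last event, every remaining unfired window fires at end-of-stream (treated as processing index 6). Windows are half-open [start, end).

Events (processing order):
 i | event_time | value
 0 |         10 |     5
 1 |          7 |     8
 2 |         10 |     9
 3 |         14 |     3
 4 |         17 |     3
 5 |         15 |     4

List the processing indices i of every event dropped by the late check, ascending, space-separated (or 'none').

none

i=0 t=10 v=5: → [9,12); WM=9
i=1 t=7 v=8: → [6,9); WM=9; [6,9) fires=1
i=2 t=10 v=9: → [9,12); WM=9
i=3 t=14 v=3: → [12,15); WM=13; [9,12) fires=2
i=4 t=17 v=3: → [15,18); WM=16; [12,15) fires=1
i=5 t=15 v=4: → [15,18); WM=16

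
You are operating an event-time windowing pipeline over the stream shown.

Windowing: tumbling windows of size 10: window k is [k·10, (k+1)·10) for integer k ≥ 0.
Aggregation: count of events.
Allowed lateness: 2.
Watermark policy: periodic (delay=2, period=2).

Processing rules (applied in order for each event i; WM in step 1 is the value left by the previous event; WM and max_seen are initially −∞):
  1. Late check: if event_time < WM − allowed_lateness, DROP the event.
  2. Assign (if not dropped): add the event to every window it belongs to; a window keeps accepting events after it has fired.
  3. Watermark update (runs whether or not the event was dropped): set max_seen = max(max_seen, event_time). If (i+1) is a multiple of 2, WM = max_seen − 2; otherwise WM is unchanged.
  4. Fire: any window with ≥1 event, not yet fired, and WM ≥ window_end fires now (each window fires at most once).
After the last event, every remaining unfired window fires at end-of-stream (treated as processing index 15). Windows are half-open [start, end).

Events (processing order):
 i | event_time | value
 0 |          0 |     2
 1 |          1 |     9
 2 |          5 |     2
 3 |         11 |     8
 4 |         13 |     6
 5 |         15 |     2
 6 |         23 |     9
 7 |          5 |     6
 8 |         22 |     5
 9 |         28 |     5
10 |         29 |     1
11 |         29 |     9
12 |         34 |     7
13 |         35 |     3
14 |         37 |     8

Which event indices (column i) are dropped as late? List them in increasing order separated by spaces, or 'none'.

7

i=0 t=0 v=2: → [0,10); WM=−∞
i=1 t=1 v=9: → [0,10); WM=-1
i=2 t=5 v=2: → [0,10); WM=-1
i=3 t=11 v=8: → [10,20); WM=9
i=4 t=13 v=6: → [10,20); WM=9
i=5 t=15 v=2: → [10,20); WM=13; [0,10) fires=3
i=6 t=23 v=9: → [20,30); WM=13
i=7 t=5 v=6: DROP (t<13-2); WM=21; [10,20) fires=3
i=8 t=22 v=5: → [20,30); WM=21
i=9 t=28 v=5: → [20,30); WM=26
i=10 t=29 v=1: → [20,30); WM=26
i=11 t=29 v=9: → [20,30); WM=27
i=12 t=34 v=7: → [30,40); WM=27
i=13 t=35 v=3: → [30,40); WM=33; [20,30) fires=5
i=14 t=37 v=8: → [30,40); WM=33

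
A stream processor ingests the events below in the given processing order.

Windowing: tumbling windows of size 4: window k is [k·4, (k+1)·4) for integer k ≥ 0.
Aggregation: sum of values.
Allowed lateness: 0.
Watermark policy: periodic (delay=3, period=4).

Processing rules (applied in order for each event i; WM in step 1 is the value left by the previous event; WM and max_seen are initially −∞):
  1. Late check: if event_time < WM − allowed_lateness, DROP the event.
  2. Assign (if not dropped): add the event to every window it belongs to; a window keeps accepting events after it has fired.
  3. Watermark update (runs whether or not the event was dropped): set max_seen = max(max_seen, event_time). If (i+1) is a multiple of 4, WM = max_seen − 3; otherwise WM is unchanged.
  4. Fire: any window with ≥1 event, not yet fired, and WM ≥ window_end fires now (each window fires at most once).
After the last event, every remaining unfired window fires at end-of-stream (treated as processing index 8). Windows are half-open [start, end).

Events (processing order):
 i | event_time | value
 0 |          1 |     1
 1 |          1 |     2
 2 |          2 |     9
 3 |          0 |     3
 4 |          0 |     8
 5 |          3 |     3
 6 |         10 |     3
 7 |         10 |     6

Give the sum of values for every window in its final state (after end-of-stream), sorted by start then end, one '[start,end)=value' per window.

i=0 t=1 v=1: → [0,4); WM=−∞
i=1 t=1 v=2: → [0,4); WM=−∞
i=2 t=2 v=9: → [0,4); WM=−∞
i=3 t=0 v=3: → [0,4); WM=-1
i=4 t=0 v=8: → [0,4); WM=-1
i=5 t=3 v=3: → [0,4); WM=-1
i=6 t=10 v=3: → [8,12); WM=-1
i=7 t=10 v=6: → [8,12); WM=7; [0,4) fires=26

[0,4)=26 [8,12)=9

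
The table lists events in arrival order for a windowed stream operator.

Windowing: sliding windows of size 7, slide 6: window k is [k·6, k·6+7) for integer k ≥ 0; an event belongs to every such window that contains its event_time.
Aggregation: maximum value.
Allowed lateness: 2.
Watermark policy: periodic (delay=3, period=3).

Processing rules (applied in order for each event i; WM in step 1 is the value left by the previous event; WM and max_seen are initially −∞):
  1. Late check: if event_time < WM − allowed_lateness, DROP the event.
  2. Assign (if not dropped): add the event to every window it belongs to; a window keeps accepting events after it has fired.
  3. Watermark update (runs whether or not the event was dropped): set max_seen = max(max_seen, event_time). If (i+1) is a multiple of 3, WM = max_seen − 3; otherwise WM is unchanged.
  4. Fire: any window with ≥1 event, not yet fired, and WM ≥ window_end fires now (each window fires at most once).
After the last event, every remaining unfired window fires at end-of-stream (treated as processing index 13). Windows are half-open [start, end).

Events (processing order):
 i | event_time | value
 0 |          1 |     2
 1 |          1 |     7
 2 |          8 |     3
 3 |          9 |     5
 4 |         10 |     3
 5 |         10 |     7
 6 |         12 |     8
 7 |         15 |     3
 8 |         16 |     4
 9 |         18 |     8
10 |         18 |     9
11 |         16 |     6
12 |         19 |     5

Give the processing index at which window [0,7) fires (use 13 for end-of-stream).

5

i=0 t=1 v=2: → [0,7); WM=−∞
i=1 t=1 v=7: → [0,7); WM=−∞
i=2 t=8 v=3: → [6,13); WM=5
i=3 t=9 v=5: → [6,13); WM=5
i=4 t=10 v=3: → [6,13); WM=5
i=5 t=10 v=7: → [6,13); WM=7; [0,7) fires=7
i=6 t=12 v=8: → [12,19),[6,13); WM=7
i=7 t=15 v=3: → [12,19); WM=7
i=8 t=16 v=4: → [12,19); WM=13; [6,13) fires=8
i=9 t=18 v=8: → [18,25),[12,19); WM=13
i=10 t=18 v=9: → [18,25),[12,19); WM=13
i=11 t=16 v=6: → [12,19); WM=15
i=12 t=19 v=5: → [18,25); WM=15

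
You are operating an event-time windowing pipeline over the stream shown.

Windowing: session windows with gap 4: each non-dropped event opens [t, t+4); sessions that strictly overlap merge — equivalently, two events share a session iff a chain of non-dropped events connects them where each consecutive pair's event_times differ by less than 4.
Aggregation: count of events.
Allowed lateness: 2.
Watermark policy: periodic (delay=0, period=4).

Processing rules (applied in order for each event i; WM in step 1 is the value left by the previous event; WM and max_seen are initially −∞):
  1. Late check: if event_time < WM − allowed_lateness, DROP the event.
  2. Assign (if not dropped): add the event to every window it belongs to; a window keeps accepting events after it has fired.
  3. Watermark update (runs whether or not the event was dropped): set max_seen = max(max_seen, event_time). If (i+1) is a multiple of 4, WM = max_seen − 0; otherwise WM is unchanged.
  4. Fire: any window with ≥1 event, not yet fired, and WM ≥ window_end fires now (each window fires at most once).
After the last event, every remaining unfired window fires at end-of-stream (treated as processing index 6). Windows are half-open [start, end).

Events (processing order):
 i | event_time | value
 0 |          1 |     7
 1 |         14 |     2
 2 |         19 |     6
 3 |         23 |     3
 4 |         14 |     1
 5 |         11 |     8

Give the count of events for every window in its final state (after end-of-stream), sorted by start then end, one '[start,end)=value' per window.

i=0 t=1 v=7: → [1,5); WM=−∞
i=1 t=14 v=2: → [14,18); WM=−∞
i=2 t=19 v=6: → [19,23); WM=−∞
i=3 t=23 v=3: → [23,27); WM=23
i=4 t=14 v=1: DROP (t<23-2); WM=23
i=5 t=11 v=8: DROP (t<23-2); WM=23

[1,5)=1 [14,18)=1 [19,23)=1 [23,27)=1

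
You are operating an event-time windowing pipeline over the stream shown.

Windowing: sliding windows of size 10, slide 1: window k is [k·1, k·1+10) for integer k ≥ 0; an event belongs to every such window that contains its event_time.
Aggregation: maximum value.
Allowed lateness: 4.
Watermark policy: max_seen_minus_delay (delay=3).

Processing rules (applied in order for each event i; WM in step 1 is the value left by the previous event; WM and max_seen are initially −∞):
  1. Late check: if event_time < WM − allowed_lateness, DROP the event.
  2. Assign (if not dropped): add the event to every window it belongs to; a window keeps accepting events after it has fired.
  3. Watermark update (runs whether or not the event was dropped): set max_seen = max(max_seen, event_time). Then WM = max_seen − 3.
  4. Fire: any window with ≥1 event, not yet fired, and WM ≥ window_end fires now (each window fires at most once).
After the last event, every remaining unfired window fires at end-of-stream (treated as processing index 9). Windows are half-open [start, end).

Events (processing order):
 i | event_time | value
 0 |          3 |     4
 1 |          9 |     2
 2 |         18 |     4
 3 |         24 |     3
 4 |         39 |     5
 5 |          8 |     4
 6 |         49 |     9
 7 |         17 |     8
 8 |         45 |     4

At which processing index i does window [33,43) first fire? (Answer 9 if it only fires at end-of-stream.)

i=0 t=3 v=4: → [3,13),[2,12),[1,11),[0,10); WM=0
i=1 t=9 v=2: → [9,19),[8,18),[7,17),[6,16),[5,15),[4,14),[3,13),[2,12),[1,11),[0,10); WM=6
i=2 t=18 v=4: → [18,28),[17,27),[16,26),[15,25),[14,24),[13,23),[12,22),[11,21),[10,20),[9,19); WM=15; [0,10) fires=4 [1,11) fires=4 [2,12) fires=4 [3,13) fires=4 [4,14) fires=2 [5,15) fires=2
i=3 t=24 v=3: → [24,34),[23,33),[22,32),[21,31),[20,30),[19,29),[18,28),[17,27),[16,26),[15,25); WM=21; [6,16) fires=2 [7,17) fires=2 [8,18) fires=2 [9,19) fires=4 [10,20) fires=4 [11,21) fires=4
i=4 t=39 v=5: → [39,49),[38,48),[37,47),[36,46),[35,45),[34,44),[33,43),[32,42),[31,41),[30,40); WM=36; [12,22) fires=4 [13,23) fires=4 [14,24) fires=4 [15,25) fires=4 [16,26) fires=4 [17,27) fires=4 [18,28) fires=4 [19,29) fires=3 [20,30) fires=3 [21,31) fires=3 [22,32) fires=3 [23,33) fires=3 [24,34) fires=3
i=5 t=8 v=4: DROP (t<36-4); WM=36
i=6 t=49 v=9: → [49,59),[48,58),[47,57),[46,56),[45,55),[44,54),[43,53),[42,52),[41,51),[40,50); WM=46; [30,40) fires=5 [31,41) fires=5 [32,42) fires=5 [33,43) fires=5 [34,44) fires=5 [35,45) fires=5 [36,46) fires=5
i=7 t=17 v=8: DROP (t<46-4); WM=46
i=8 t=45 v=4: → [45,55),[44,54),[43,53),[42,52),[41,51),[40,50),[39,49),[38,48),[37,47),[36,46); WM=46

6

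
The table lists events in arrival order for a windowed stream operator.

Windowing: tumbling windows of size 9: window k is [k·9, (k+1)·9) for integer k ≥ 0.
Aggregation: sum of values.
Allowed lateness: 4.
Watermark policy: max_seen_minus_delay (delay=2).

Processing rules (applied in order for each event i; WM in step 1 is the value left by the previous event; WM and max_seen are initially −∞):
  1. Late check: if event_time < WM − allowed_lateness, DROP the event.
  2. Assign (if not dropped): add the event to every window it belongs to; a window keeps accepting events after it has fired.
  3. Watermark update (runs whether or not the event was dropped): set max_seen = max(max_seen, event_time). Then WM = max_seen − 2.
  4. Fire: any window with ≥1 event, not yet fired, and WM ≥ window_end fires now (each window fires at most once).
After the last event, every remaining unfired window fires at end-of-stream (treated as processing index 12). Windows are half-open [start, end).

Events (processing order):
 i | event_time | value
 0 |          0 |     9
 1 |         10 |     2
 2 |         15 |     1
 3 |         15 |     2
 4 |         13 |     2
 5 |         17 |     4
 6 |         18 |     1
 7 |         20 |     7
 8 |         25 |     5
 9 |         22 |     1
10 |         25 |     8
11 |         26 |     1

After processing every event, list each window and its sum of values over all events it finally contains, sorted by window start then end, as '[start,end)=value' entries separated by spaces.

i=0 t=0 v=9: → [0,9); WM=-2
i=1 t=10 v=2: → [9,18); WM=8
i=2 t=15 v=1: → [9,18); WM=13; [0,9) fires=9
i=3 t=15 v=2: → [9,18); WM=13
i=4 t=13 v=2: → [9,18); WM=13
i=5 t=17 v=4: → [9,18); WM=15
i=6 t=18 v=1: → [18,27); WM=16
i=7 t=20 v=7: → [18,27); WM=18; [9,18) fires=11
i=8 t=25 v=5: → [18,27); WM=23
i=9 t=22 v=1: → [18,27); WM=23
i=10 t=25 v=8: → [18,27); WM=23
i=11 t=26 v=1: → [18,27); WM=24

[0,9)=9 [9,18)=11 [18,27)=23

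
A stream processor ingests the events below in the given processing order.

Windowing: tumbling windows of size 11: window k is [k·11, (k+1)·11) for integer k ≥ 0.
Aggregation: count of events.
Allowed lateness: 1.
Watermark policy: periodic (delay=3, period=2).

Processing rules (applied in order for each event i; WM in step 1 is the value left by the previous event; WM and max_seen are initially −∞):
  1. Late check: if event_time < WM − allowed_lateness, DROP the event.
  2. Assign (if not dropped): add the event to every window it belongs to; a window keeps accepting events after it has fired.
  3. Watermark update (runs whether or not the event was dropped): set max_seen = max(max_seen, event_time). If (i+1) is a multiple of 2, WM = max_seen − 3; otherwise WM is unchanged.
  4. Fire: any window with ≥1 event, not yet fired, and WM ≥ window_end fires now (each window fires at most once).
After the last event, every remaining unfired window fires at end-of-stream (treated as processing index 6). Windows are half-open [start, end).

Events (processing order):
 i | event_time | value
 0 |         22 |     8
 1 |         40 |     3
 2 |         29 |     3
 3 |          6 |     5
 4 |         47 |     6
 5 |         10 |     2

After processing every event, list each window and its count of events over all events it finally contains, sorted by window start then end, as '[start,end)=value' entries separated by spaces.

[22,33)=1 [33,44)=1 [44,55)=1

i=0 t=22 v=8: → [22,33); WM=−∞
i=1 t=40 v=3: → [33,44); WM=37; [22,33) fires=1
i=2 t=29 v=3: DROP (t<37-1); WM=37
i=3 t=6 v=5: DROP (t<37-1); WM=37
i=4 t=47 v=6: → [44,55); WM=37
i=5 t=10 v=2: DROP (t<37-1); WM=44; [33,44) fires=1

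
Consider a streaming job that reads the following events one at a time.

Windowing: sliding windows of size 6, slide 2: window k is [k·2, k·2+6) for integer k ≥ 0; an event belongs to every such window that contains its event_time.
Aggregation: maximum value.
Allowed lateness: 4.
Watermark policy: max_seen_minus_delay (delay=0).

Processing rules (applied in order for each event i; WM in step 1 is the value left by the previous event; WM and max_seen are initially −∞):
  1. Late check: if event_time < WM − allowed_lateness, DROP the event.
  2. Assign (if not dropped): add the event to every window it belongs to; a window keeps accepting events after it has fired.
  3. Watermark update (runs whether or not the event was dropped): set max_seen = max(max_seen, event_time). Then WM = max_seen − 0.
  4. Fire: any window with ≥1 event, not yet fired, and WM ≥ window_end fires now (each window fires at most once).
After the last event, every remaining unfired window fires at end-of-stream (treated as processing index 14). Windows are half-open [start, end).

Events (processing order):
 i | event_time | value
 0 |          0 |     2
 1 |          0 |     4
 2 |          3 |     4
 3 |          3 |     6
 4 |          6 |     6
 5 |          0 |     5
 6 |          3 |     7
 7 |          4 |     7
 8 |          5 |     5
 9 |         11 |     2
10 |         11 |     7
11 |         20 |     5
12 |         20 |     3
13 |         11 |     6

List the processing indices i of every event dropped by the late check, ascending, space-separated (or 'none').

5 13

i=0 t=0 v=2: → [0,6); WM=0
i=1 t=0 v=4: → [0,6); WM=0
i=2 t=3 v=4: → [2,8),[0,6); WM=3
i=3 t=3 v=6: → [2,8),[0,6); WM=3
i=4 t=6 v=6: → [6,12),[4,10),[2,8); WM=6; [0,6) fires=6
i=5 t=0 v=5: DROP (t<6-4); WM=6
i=6 t=3 v=7: → [2,8),[0,6); WM=6
i=7 t=4 v=7: → [4,10),[2,8),[0,6); WM=6
i=8 t=5 v=5: → [4,10),[2,8),[0,6); WM=6
i=9 t=11 v=2: → [10,16),[8,14),[6,12); WM=11; [2,8) fires=7 [4,10) fires=7
i=10 t=11 v=7: → [10,16),[8,14),[6,12); WM=11
i=11 t=20 v=5: → [20,26),[18,24),[16,22); WM=20; [6,12) fires=7 [8,14) fires=7 [10,16) fires=7
i=12 t=20 v=3: → [20,26),[18,24),[16,22); WM=20
i=13 t=11 v=6: DROP (t<20-4); WM=20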